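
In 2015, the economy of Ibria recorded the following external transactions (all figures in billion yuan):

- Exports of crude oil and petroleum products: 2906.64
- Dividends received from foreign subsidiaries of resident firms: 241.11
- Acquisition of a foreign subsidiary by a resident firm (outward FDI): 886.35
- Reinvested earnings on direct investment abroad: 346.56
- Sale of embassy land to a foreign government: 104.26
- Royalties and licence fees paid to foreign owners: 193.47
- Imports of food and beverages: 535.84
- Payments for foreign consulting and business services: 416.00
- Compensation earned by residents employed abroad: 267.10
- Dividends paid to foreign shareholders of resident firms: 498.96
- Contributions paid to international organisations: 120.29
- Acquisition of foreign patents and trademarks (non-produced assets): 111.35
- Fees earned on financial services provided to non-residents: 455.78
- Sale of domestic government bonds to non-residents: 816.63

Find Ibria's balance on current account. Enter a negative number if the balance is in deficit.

2452.63

Goods: -535.84 + 2906.64 = 2370.80
Services: -416.00 - 193.47 + 455.78 = -153.69
Primary income: 346.56 + 241.11 + 267.10 - 498.96 = 355.81
Secondary income: -120.29
Current account = 2370.80 + (-153.69) + 355.81 + (-120.29) = 2452.63
(Excluded from the current account — financial account: acquisition of a foreign subsidiary by a resident firm (outward FDI) 886.35, sale of domestic government bonds to non-residents 816.63; capital account: sale of embassy land to a foreign government 104.26, acquisition of foreign patents and trademarks (non-produced assets) 111.35.)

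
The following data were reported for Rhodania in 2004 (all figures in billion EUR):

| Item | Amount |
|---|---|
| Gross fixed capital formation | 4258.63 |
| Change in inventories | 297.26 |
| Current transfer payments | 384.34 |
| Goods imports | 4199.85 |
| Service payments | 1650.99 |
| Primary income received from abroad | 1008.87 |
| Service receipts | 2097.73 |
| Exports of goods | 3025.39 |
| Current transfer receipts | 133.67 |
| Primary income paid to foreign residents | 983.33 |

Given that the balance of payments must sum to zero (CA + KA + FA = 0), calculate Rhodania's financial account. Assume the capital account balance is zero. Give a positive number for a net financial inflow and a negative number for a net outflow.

Goods balance = 3025.39 - 4199.85 = -1174.46
Services balance = 2097.73 - 1650.99 = 446.74
Trade balance (goods + services) = -1174.46 + 446.74 = -727.72
Net primary income = 1008.87 - 983.33 = 25.54
Net secondary income = 133.67 - 384.34 = -250.67
Current account = -727.72 + 25.54 + (-250.67) = -952.85
Financial account = -(-952.85) = 952.85

952.85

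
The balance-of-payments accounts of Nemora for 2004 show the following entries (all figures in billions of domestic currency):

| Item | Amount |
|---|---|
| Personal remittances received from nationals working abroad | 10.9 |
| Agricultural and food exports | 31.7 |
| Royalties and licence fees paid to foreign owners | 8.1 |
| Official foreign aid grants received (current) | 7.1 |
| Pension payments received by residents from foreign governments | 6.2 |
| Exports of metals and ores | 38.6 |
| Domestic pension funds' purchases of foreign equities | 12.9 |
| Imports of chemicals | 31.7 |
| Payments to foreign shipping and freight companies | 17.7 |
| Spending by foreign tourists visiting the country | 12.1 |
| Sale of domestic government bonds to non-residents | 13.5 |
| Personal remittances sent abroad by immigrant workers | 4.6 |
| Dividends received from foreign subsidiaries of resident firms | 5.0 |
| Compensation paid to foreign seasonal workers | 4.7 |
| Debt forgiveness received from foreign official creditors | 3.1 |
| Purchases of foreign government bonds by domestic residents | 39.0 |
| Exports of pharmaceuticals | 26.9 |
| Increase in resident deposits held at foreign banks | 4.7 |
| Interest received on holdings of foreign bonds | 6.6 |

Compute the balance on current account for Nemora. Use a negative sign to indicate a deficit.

Goods: 31.7 + 38.6 - 31.7 + 26.9 = 65.5
Services: -17.7 - 8.1 + 12.1 = -13.7
Primary income: 6.6 - 4.7 + 5.0 = 6.9
Secondary income: 7.1 - 4.6 + 10.9 + 6.2 = 19.6
Current account = 65.5 + (-13.7) + 6.9 + 19.6 = 78.3
(Excluded from the current account — financial account: domestic pension funds' purchases of foreign equities 12.9, sale of domestic government bonds to non-residents 13.5, purchases of foreign government bonds by domestic residents 39.0, increase in resident deposits held at foreign banks 4.7; capital account: debt forgiveness received from foreign official creditors 3.1.)

78.3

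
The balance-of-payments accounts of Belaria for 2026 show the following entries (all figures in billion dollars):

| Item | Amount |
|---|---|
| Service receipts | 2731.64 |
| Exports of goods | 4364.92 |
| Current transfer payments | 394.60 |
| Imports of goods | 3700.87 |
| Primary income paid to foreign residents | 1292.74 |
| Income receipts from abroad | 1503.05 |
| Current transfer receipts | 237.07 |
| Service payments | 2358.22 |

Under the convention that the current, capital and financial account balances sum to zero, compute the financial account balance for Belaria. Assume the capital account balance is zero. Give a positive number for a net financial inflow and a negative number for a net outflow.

Goods balance = 4364.92 - 3700.87 = 664.05
Services balance = 2731.64 - 2358.22 = 373.42
Trade balance (goods + services) = 664.05 + 373.42 = 1037.47
Net primary income = 1503.05 - 1292.74 = 210.31
Net secondary income = 237.07 - 394.60 = -157.53
Current account = 1037.47 + 210.31 + (-157.53) = 1090.25
Financial account = -(1090.25) = -1090.25

-1090.25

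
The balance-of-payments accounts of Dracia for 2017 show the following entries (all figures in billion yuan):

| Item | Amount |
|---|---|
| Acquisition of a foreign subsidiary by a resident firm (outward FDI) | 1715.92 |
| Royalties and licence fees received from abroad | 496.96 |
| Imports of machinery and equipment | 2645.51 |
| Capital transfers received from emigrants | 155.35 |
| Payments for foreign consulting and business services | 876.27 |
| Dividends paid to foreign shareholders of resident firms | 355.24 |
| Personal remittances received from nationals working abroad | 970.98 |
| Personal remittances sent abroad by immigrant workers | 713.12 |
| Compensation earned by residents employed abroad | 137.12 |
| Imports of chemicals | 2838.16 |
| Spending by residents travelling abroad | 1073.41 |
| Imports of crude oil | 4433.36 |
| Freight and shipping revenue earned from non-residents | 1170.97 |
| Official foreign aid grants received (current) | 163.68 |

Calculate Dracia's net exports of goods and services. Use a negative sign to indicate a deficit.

-10198.78

Goods: -4433.36 - 2838.16 - 2645.51 = -9917.03
Services: -1073.41 + 1170.97 - 876.27 + 496.96 = -281.75
Trade balance = -9917.03 + (-281.75) = -10198.78
(Excluded from the trade balance — financial account: acquisition of a foreign subsidiary by a resident firm (outward FDI) 1715.92; capital account: capital transfers received from emigrants 155.35; primary income: dividends paid to foreign shareholders of resident firms 355.24, compensation earned by residents employed abroad 137.12; secondary income: personal remittances received from nationals working abroad 970.98, personal remittances sent abroad by immigrant workers 713.12, official foreign aid grants received (current) 163.68.)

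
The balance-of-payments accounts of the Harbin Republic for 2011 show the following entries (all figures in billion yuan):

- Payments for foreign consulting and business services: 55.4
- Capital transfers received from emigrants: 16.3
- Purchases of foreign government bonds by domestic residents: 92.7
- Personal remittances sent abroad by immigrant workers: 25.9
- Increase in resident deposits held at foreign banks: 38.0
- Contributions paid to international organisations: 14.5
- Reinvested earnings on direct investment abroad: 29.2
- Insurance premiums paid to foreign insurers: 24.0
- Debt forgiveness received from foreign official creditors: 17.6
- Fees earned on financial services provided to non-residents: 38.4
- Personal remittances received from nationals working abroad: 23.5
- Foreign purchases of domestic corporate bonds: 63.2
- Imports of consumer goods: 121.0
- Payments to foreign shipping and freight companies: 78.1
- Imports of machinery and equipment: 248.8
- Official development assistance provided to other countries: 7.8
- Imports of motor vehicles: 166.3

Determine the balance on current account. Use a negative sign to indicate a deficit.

-650.7

Goods: -248.8 - 121.0 - 166.3 = -536.1
Services: -24.0 - 78.1 + 38.4 - 55.4 = -119.1
Primary income: 29.2
Secondary income: -7.8 - 25.9 + 23.5 - 14.5 = -24.7
Current account = (-536.1) + (-119.1) + 29.2 + (-24.7) = -650.7
(Excluded from the current account — capital account: capital transfers received from emigrants 16.3, debt forgiveness received from foreign official creditors 17.6; financial account: purchases of foreign government bonds by domestic residents 92.7, increase in resident deposits held at foreign banks 38.0, foreign purchases of domestic corporate bonds 63.2.)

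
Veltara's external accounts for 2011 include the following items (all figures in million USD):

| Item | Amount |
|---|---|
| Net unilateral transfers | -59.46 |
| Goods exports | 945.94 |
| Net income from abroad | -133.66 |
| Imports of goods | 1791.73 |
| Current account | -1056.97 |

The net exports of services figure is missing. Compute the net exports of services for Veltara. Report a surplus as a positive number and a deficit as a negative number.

-18.06

Current account = goods balance + services balance + net primary income + net secondary income
Sum of the known components = -1038.91
Net exports of services = CA - (known components) = -1056.97 - (-1038.91) = -18.06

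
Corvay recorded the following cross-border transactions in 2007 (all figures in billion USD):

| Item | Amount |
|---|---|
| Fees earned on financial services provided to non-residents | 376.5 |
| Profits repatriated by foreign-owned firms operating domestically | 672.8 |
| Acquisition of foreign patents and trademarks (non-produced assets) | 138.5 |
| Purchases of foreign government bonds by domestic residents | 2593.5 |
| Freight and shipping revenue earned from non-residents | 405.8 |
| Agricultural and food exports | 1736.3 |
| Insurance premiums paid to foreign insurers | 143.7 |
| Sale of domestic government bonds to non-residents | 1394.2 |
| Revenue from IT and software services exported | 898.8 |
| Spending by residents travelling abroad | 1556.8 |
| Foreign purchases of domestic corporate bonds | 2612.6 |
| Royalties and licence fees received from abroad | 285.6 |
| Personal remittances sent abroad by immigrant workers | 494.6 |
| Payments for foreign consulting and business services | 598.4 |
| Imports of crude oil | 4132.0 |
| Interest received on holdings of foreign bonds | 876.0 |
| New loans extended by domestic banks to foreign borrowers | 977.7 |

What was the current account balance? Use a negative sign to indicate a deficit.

-3019.3

Goods: -4132.0 + 1736.3 = -2395.7
Services: 376.5 + 285.6 + 898.8 - 598.4 + 405.8 - 1556.8 - 143.7 = -332.2
Primary income: 876.0 - 672.8 = 203.2
Secondary income: -494.6
Current account = (-2395.7) + (-332.2) + 203.2 + (-494.6) = -3019.3
(Excluded from the current account — capital account: acquisition of foreign patents and trademarks (non-produced assets) 138.5; financial account: purchases of foreign government bonds by domestic residents 2593.5, sale of domestic government bonds to non-residents 1394.2, foreign purchases of domestic corporate bonds 2612.6, new loans extended by domestic banks to foreign borrowers 977.7.)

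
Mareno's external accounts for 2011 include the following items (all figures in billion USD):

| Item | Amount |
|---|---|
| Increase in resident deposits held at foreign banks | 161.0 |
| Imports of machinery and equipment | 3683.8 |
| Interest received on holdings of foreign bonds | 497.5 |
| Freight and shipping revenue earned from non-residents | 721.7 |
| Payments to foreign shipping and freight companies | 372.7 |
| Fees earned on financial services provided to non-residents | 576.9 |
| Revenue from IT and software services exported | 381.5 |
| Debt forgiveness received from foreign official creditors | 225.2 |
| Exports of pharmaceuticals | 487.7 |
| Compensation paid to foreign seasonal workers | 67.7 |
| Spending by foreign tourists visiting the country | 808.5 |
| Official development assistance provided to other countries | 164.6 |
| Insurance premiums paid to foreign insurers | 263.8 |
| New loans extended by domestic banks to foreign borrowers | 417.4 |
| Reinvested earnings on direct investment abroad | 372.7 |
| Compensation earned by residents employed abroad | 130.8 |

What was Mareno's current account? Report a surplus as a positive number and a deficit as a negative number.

-575.3

Goods: 487.7 - 3683.8 = -3196.1
Services: -263.8 + 808.5 + 381.5 + 721.7 + 576.9 - 372.7 = 1852.1
Primary income: 130.8 - 67.7 + 497.5 + 372.7 = 933.3
Secondary income: -164.6
Current account = (-3196.1) + 1852.1 + 933.3 + (-164.6) = -575.3
(Excluded from the current account — financial account: increase in resident deposits held at foreign banks 161.0, new loans extended by domestic banks to foreign borrowers 417.4; capital account: debt forgiveness received from foreign official creditors 225.2.)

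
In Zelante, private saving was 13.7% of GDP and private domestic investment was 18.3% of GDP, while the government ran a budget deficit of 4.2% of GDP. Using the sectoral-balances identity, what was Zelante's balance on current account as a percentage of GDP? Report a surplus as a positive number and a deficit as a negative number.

-8.8

By the sectoral-balances identity, CA = (S_private - I) + (T - G).
Private balance = 13.7 - 18.3 = -4.6
Government balance (T - G) = -4.2
CA = -4.6 + (-4.2) = -8.8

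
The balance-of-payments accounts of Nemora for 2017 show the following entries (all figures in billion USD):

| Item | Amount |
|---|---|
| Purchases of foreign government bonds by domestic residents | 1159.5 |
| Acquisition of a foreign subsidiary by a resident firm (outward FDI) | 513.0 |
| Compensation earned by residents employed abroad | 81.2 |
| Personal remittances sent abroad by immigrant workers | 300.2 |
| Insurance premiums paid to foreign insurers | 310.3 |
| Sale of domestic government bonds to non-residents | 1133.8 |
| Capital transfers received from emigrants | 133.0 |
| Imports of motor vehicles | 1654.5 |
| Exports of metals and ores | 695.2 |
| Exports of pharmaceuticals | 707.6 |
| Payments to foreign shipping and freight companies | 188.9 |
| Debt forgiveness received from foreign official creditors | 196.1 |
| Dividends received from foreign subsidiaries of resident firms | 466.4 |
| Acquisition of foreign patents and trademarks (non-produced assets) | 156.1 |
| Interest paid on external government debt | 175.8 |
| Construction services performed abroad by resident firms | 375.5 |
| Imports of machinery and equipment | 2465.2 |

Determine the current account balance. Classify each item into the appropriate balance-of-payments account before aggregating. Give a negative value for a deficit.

Goods: 707.6 - 2465.2 - 1654.5 + 695.2 = -2716.9
Services: -310.3 - 188.9 + 375.5 = -123.7
Primary income: 466.4 + 81.2 - 175.8 = 371.8
Secondary income: -300.2
Current account = (-2716.9) + (-123.7) + 371.8 + (-300.2) = -2769.0
(Excluded from the current account — financial account: purchases of foreign government bonds by domestic residents 1159.5, acquisition of a foreign subsidiary by a resident firm (outward FDI) 513.0, sale of domestic government bonds to non-residents 1133.8; capital account: capital transfers received from emigrants 133.0, debt forgiveness received from foreign official creditors 196.1, acquisition of foreign patents and trademarks (non-produced assets) 156.1.)

-2769.0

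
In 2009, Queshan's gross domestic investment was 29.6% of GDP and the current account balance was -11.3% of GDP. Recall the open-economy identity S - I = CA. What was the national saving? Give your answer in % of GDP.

S = I + CA = 29.6 + (-11.3) = 18.3

18.3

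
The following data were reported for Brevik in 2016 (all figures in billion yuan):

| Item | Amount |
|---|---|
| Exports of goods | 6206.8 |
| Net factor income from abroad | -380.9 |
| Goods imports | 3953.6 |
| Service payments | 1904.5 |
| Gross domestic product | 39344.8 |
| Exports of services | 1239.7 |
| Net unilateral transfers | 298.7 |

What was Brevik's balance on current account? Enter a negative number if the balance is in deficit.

Goods balance = 6206.8 - 3953.6 = 2253.2
Services balance = 1239.7 - 1904.5 = -664.8
Trade balance (goods + services) = 2253.2 + (-664.8) = 1588.4
Net primary income = -380.9
Net secondary income = 298.7
Current account = 1588.4 + (-380.9) + 298.7 = 1506.2

1506.2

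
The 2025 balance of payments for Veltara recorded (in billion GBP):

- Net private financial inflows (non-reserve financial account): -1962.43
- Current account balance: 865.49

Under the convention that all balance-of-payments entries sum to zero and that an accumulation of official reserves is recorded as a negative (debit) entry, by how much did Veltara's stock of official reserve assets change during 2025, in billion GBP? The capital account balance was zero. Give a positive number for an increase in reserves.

Official reserve transactions balance = -(865.49 + (-1962.43)) = 1096.94
An accumulation of reserves is recorded as a debit (negative entry), so the change in the stock of reserves is the negative of that balance.
Change in official reserves = -(1096.94) = -1096.94

-1096.94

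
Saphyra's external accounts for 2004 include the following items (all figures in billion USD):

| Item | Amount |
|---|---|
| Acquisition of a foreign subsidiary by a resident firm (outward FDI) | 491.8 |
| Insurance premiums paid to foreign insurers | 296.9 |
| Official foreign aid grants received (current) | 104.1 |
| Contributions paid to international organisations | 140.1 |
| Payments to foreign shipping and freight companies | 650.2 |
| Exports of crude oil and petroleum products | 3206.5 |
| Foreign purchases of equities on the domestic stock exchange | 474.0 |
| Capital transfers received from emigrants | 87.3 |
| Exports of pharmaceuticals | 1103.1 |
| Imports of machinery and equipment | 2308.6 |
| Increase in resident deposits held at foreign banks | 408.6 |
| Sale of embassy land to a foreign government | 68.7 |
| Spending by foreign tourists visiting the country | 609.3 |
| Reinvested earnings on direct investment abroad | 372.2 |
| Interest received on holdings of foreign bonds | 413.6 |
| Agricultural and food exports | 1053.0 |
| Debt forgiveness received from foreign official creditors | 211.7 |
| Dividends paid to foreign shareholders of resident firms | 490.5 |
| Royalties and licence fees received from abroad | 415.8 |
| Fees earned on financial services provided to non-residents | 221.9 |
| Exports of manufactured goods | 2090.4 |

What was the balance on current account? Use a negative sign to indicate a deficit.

Goods: -2308.6 + 2090.4 + 1053.0 + 1103.1 + 3206.5 = 5144.4
Services: 221.9 - 650.2 - 296.9 + 609.3 + 415.8 = 299.9
Primary income: 413.6 + 372.2 - 490.5 = 295.3
Secondary income: -140.1 + 104.1 = -36.0
Current account = 5144.4 + 299.9 + 295.3 + (-36.0) = 5703.6
(Excluded from the current account — financial account: acquisition of a foreign subsidiary by a resident firm (outward FDI) 491.8, foreign purchases of equities on the domestic stock exchange 474.0, increase in resident deposits held at foreign banks 408.6; capital account: capital transfers received from emigrants 87.3, sale of embassy land to a foreign government 68.7, debt forgiveness received from foreign official creditors 211.7.)

5703.6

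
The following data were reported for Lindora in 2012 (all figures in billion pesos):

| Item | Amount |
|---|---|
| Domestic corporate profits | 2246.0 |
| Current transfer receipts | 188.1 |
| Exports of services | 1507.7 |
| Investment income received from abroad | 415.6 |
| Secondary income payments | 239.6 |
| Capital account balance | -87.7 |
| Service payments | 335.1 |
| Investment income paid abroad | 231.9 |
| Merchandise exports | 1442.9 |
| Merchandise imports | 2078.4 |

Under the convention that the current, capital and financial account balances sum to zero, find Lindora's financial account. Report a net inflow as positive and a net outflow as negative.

Goods balance = 1442.9 - 2078.4 = -635.5
Services balance = 1507.7 - 335.1 = 1172.6
Trade balance (goods + services) = -635.5 + 1172.6 = 537.1
Net primary income = 415.6 - 231.9 = 183.7
Net secondary income = 188.1 - 239.6 = -51.5
Current account = 537.1 + 183.7 + (-51.5) = 669.3
Financial account = -(669.3 + (-87.7)) = -581.6

-581.6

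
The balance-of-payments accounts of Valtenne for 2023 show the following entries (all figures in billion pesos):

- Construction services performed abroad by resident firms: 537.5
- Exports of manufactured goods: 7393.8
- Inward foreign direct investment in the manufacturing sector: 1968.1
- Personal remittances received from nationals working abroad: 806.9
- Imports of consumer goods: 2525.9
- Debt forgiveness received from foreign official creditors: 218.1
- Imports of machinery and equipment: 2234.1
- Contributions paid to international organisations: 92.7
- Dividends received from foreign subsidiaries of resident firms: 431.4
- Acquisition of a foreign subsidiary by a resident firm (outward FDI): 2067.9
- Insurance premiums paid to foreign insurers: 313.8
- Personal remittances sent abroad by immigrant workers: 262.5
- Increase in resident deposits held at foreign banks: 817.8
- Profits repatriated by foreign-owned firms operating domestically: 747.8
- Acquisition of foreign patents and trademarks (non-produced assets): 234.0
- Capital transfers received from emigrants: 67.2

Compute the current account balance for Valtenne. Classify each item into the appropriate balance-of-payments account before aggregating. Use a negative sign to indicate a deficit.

Goods: -2234.1 - 2525.9 + 7393.8 = 2633.8
Services: 537.5 - 313.8 = 223.7
Primary income: 431.4 - 747.8 = -316.4
Secondary income: -262.5 + 806.9 - 92.7 = 451.7
Current account = 2633.8 + 223.7 + (-316.4) + 451.7 = 2992.8
(Excluded from the current account — financial account: inward foreign direct investment in the manufacturing sector 1968.1, acquisition of a foreign subsidiary by a resident firm (outward FDI) 2067.9, increase in resident deposits held at foreign banks 817.8; capital account: debt forgiveness received from foreign official creditors 218.1, acquisition of foreign patents and trademarks (non-produced assets) 234.0, capital transfers received from emigrants 67.2.)

2992.8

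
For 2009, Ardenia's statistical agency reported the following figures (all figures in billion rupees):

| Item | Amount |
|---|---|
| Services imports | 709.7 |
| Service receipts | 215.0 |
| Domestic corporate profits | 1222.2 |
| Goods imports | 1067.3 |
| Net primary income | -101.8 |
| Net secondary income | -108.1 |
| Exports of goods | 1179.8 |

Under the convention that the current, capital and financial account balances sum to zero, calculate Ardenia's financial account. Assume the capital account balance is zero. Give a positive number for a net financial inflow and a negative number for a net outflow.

Goods balance = 1179.8 - 1067.3 = 112.5
Services balance = 215.0 - 709.7 = -494.7
Trade balance (goods + services) = 112.5 + (-494.7) = -382.2
Net primary income = -101.8
Net secondary income = -108.1
Current account = -382.2 + (-101.8) + (-108.1) = -592.1
Financial account = -(-592.1) = 592.1

592.1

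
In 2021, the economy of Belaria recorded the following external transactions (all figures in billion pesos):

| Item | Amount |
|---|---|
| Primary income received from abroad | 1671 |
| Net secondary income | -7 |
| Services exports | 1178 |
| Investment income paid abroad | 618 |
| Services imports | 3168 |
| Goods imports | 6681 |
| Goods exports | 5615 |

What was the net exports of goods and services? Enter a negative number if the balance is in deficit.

-3056

Goods balance = 5615 - 6681 = -1066
Services balance = 1178 - 3168 = -1990
Trade balance (goods + services) = -1066 + (-1990) = -3056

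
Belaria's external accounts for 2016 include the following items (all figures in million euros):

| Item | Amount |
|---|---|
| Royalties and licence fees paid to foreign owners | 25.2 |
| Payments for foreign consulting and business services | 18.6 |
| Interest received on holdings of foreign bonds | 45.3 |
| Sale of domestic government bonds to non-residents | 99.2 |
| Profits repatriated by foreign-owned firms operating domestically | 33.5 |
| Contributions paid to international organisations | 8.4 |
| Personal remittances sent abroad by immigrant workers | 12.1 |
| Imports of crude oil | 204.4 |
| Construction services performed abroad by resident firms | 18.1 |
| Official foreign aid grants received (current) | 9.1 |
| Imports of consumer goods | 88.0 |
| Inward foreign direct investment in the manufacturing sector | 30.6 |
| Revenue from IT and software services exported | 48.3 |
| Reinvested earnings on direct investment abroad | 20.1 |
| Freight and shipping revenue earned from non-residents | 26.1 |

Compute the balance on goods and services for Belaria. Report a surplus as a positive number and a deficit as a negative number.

Goods: -204.4 - 88.0 = -292.4
Services: 18.1 + 26.1 - 25.2 - 18.6 + 48.3 = 48.7
Trade balance = -292.4 + 48.7 = -243.7
(Excluded from the trade balance — primary income: interest received on holdings of foreign bonds 45.3, profits repatriated by foreign-owned firms operating domestically 33.5, reinvested earnings on direct investment abroad 20.1; financial account: sale of domestic government bonds to non-residents 99.2, inward foreign direct investment in the manufacturing sector 30.6; secondary income: contributions paid to international organisations 8.4, personal remittances sent abroad by immigrant workers 12.1, official foreign aid grants received (current) 9.1.)

-243.7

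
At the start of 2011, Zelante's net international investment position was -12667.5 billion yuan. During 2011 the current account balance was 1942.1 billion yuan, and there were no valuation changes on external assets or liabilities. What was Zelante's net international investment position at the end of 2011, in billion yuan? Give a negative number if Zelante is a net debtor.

-10725.4

With no valuation effects, change in NIIP = current account = 1942.1
End-of-year NIIP = -12667.5 + 1942.1 = -10725.4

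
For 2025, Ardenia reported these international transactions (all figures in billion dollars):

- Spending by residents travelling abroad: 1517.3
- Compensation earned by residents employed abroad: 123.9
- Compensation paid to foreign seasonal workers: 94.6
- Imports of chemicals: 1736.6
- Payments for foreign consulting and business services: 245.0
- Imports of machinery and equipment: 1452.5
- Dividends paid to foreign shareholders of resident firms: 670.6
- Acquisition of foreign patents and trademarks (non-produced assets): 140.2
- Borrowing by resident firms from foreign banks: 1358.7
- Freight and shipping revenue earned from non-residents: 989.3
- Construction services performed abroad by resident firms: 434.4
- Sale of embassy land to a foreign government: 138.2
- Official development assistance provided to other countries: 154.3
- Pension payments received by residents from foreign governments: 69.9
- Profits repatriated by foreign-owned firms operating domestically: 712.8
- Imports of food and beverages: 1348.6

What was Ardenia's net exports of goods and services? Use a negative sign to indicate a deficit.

-4876.3

Goods: -1452.5 - 1348.6 - 1736.6 = -4537.7
Services: 989.3 - 1517.3 + 434.4 - 245.0 = -338.6
Trade balance = -4537.7 + (-338.6) = -4876.3
(Excluded from the trade balance — primary income: compensation earned by residents employed abroad 123.9, compensation paid to foreign seasonal workers 94.6, dividends paid to foreign shareholders of resident firms 670.6, profits repatriated by foreign-owned firms operating domestically 712.8; capital account: acquisition of foreign patents and trademarks (non-produced assets) 140.2, sale of embassy land to a foreign government 138.2; financial account: borrowing by resident firms from foreign banks 1358.7; secondary income: official development assistance provided to other countries 154.3, pension payments received by residents from foreign governments 69.9.)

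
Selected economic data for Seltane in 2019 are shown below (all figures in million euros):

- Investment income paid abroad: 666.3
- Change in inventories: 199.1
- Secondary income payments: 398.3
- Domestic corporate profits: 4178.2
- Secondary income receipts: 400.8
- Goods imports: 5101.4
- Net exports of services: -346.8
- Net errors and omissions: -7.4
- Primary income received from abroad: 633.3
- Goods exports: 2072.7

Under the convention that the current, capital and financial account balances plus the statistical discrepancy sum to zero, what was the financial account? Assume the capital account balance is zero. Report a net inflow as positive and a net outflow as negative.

Goods balance = 2072.7 - 5101.4 = -3028.7
Services balance = -346.8
Trade balance (goods + services) = -3028.7 + (-346.8) = -3375.5
Net primary income = 633.3 - 666.3 = -33.0
Net secondary income = 400.8 - 398.3 = 2.5
Current account = -3375.5 + (-33.0) + 2.5 = -3406.0
Financial account = -(-3406.0 + (-7.4)) = 3413.4

3413.4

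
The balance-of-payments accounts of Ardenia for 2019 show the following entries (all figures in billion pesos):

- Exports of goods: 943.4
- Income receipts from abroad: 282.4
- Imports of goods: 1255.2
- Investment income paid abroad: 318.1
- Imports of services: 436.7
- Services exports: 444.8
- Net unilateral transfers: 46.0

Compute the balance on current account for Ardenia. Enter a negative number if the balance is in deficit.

-293.4

Goods balance = 943.4 - 1255.2 = -311.8
Services balance = 444.8 - 436.7 = 8.1
Trade balance (goods + services) = -311.8 + 8.1 = -303.7
Net primary income = 282.4 - 318.1 = -35.7
Net secondary income = 46.0
Current account = -303.7 + (-35.7) + 46.0 = -293.4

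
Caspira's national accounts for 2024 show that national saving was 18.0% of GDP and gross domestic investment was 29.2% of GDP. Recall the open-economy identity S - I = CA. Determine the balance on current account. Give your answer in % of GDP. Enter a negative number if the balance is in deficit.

-11.2

CA = S - I = 18.0 - 29.2 = -11.2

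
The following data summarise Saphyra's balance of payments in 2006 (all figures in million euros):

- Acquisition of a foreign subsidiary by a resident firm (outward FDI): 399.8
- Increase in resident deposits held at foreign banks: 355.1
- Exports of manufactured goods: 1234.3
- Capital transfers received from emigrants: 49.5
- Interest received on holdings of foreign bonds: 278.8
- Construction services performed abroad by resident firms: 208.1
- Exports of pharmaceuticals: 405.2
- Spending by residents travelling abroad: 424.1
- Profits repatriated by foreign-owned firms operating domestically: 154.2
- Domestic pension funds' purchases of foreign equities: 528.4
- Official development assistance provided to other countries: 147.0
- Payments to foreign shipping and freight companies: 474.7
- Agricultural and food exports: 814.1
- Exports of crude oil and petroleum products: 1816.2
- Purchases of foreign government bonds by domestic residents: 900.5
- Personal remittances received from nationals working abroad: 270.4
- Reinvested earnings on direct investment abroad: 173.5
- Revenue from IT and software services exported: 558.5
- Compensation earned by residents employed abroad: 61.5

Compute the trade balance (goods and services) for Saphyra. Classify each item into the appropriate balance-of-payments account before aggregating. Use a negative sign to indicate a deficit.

Goods: 405.2 + 814.1 + 1234.3 + 1816.2 = 4269.8
Services: -424.1 - 474.7 + 558.5 + 208.1 = -132.2
Trade balance = 4269.8 + (-132.2) = 4137.6
(Excluded from the trade balance — financial account: acquisition of a foreign subsidiary by a resident firm (outward FDI) 399.8, increase in resident deposits held at foreign banks 355.1, domestic pension funds' purchases of foreign equities 528.4, purchases of foreign government bonds by domestic residents 900.5; capital account: capital transfers received from emigrants 49.5; primary income: interest received on holdings of foreign bonds 278.8, profits repatriated by foreign-owned firms operating domestically 154.2, reinvested earnings on direct investment abroad 173.5, compensation earned by residents employed abroad 61.5; secondary income: official development assistance provided to other countries 147.0, personal remittances received from nationals working abroad 270.4.)

4137.6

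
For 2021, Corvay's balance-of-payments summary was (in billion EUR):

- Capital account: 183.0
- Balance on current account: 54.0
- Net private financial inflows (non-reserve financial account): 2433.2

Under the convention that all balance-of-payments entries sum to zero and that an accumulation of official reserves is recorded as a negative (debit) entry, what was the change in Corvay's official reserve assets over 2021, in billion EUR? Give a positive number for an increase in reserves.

Official reserve transactions balance = -(54.0 + 183.0 + 2433.2) = -2670.2
An accumulation of reserves is recorded as a debit (negative entry), so the change in the stock of reserves is the negative of that balance.
Change in official reserves = -(-2670.2) = 2670.2

2670.2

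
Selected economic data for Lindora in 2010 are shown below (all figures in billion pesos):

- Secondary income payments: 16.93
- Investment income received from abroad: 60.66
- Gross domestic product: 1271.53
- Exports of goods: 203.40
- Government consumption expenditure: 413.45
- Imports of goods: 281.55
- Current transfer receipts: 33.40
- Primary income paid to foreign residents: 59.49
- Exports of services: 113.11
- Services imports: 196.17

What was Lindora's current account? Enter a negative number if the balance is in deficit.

Goods balance = 203.40 - 281.55 = -78.15
Services balance = 113.11 - 196.17 = -83.06
Trade balance (goods + services) = -78.15 + (-83.06) = -161.21
Net primary income = 60.66 - 59.49 = 1.17
Net secondary income = 33.40 - 16.93 = 16.47
Current account = -161.21 + 1.17 + 16.47 = -143.57

-143.57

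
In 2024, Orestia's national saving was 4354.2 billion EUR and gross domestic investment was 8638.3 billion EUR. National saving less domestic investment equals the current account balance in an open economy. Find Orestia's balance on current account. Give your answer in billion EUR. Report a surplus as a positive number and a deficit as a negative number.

S - I = CA (net lending to the rest of the world).
CA = S - I = 4354.2 - 8638.3 = -4284.1

-4284.1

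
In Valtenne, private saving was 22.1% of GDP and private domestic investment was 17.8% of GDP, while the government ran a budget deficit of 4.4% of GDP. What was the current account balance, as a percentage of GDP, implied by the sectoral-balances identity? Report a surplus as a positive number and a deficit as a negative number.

-0.1

By the sectoral-balances identity, CA = (S_private - I) + (T - G).
Private balance = 22.1 - 17.8 = 4.3
Government balance (T - G) = -4.4
CA = 4.3 + (-4.4) = -0.1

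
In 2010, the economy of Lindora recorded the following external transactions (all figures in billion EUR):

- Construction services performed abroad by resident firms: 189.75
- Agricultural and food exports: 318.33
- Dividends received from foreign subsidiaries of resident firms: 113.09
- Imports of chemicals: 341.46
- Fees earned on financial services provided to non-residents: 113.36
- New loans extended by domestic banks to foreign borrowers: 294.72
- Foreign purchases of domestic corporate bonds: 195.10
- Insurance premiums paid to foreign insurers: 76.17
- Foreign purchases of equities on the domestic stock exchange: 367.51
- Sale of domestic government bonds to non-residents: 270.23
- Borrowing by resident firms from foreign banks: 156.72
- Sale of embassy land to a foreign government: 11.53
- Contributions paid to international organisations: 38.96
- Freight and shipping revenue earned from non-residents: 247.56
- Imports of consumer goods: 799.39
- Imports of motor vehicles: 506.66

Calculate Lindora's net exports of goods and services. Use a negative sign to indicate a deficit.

Goods: 318.33 - 799.39 - 341.46 - 506.66 = -1329.18
Services: 189.75 - 76.17 + 247.56 + 113.36 = 474.50
Trade balance = -1329.18 + 474.50 = -854.68
(Excluded from the trade balance — primary income: dividends received from foreign subsidiaries of resident firms 113.09; financial account: new loans extended by domestic banks to foreign borrowers 294.72, foreign purchases of domestic corporate bonds 195.10, foreign purchases of equities on the domestic stock exchange 367.51, sale of domestic government bonds to non-residents 270.23, borrowing by resident firms from foreign banks 156.72; capital account: sale of embassy land to a foreign government 11.53; secondary income: contributions paid to international organisations 38.96.)

-854.68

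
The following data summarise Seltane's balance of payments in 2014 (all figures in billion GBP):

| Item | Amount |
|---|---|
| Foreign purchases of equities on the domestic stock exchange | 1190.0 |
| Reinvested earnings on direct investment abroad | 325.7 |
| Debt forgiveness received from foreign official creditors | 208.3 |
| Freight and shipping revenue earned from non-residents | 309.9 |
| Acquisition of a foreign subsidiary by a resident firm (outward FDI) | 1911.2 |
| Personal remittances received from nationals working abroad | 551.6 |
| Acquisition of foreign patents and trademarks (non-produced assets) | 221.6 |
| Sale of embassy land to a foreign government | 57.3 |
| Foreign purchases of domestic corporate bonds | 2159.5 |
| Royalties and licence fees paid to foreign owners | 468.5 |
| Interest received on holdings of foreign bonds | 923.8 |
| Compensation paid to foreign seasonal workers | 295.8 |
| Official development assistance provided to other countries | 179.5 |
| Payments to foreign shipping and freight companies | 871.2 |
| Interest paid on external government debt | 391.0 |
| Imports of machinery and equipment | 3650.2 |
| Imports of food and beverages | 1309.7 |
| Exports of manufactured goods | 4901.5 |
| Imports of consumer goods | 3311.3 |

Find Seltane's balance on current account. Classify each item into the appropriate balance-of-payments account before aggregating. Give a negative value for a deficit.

-3464.7

Goods: -3311.3 - 3650.2 + 4901.5 - 1309.7 = -3369.7
Services: -871.2 - 468.5 + 309.9 = -1029.8
Primary income: 325.7 - 295.8 + 923.8 - 391.0 = 562.7
Secondary income: 551.6 - 179.5 = 372.1
Current account = (-3369.7) + (-1029.8) + 562.7 + 372.1 = -3464.7
(Excluded from the current account — financial account: foreign purchases of equities on the domestic stock exchange 1190.0, acquisition of a foreign subsidiary by a resident firm (outward FDI) 1911.2, foreign purchases of domestic corporate bonds 2159.5; capital account: debt forgiveness received from foreign official creditors 208.3, acquisition of foreign patents and trademarks (non-produced assets) 221.6, sale of embassy land to a foreign government 57.3.)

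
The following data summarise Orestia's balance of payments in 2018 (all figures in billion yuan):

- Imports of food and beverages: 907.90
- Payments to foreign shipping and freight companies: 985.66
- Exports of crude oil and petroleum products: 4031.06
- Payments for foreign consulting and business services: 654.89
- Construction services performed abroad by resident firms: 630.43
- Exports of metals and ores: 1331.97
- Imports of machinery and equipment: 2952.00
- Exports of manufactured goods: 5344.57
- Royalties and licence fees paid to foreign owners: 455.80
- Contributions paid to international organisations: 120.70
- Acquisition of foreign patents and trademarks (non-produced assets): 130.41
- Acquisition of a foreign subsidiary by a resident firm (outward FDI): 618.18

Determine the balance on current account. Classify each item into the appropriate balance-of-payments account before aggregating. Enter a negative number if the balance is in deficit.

Goods: -907.90 + 5344.57 + 4031.06 - 2952.00 + 1331.97 = 6847.70
Services: 630.43 - 455.80 - 985.66 - 654.89 = -1465.92
Secondary income: -120.70
Current account = 6847.70 + (-1465.92) + (-120.70) = 5261.08
(Excluded from the current account — capital account: acquisition of foreign patents and trademarks (non-produced assets) 130.41; financial account: acquisition of a foreign subsidiary by a resident firm (outward FDI) 618.18.)

5261.08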